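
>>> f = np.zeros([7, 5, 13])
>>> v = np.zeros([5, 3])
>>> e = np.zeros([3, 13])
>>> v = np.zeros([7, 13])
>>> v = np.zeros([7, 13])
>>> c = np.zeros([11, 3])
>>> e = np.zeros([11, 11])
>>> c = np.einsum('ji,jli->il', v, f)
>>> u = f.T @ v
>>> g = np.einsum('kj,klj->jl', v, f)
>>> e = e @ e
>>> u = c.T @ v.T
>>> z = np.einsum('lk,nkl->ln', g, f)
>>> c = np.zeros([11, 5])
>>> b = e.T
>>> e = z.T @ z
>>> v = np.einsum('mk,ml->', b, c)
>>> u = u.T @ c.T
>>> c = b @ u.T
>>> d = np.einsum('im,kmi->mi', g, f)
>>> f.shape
(7, 5, 13)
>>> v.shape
()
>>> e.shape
(7, 7)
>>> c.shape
(11, 7)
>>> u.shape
(7, 11)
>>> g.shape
(13, 5)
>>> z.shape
(13, 7)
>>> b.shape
(11, 11)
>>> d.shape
(5, 13)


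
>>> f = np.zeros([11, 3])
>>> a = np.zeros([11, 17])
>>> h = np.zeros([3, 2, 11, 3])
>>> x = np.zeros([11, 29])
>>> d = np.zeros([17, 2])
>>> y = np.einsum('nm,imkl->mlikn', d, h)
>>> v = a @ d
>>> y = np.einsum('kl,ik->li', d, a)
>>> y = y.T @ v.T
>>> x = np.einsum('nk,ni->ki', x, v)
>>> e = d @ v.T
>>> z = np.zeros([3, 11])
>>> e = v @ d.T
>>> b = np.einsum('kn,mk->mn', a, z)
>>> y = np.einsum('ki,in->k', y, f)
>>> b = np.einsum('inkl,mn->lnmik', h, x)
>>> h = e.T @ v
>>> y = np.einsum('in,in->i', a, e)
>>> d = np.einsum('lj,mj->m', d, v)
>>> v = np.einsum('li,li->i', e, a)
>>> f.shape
(11, 3)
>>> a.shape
(11, 17)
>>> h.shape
(17, 2)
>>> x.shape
(29, 2)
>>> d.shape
(11,)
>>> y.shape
(11,)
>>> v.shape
(17,)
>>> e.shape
(11, 17)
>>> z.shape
(3, 11)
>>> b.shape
(3, 2, 29, 3, 11)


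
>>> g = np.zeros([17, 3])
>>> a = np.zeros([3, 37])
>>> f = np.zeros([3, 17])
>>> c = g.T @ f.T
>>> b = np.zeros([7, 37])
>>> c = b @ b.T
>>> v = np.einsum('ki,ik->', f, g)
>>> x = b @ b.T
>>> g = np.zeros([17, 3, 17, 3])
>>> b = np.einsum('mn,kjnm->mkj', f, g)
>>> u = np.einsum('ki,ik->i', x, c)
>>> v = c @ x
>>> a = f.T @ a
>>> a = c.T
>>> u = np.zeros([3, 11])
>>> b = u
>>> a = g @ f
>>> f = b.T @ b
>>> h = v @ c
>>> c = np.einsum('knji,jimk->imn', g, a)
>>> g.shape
(17, 3, 17, 3)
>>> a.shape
(17, 3, 17, 17)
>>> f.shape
(11, 11)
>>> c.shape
(3, 17, 3)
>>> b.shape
(3, 11)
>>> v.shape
(7, 7)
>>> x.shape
(7, 7)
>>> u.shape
(3, 11)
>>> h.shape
(7, 7)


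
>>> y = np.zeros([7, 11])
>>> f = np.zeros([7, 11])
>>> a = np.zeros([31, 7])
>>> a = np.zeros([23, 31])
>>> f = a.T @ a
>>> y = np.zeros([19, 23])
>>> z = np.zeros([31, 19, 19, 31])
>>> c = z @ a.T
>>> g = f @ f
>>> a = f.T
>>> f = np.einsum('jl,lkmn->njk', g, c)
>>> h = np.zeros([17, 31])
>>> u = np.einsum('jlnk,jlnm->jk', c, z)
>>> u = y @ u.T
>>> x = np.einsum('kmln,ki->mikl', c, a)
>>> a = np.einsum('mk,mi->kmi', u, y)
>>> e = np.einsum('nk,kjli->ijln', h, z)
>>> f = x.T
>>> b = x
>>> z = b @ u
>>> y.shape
(19, 23)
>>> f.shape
(19, 31, 31, 19)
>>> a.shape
(31, 19, 23)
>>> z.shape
(19, 31, 31, 31)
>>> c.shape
(31, 19, 19, 23)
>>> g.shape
(31, 31)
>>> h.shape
(17, 31)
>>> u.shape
(19, 31)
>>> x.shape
(19, 31, 31, 19)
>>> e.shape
(31, 19, 19, 17)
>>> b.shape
(19, 31, 31, 19)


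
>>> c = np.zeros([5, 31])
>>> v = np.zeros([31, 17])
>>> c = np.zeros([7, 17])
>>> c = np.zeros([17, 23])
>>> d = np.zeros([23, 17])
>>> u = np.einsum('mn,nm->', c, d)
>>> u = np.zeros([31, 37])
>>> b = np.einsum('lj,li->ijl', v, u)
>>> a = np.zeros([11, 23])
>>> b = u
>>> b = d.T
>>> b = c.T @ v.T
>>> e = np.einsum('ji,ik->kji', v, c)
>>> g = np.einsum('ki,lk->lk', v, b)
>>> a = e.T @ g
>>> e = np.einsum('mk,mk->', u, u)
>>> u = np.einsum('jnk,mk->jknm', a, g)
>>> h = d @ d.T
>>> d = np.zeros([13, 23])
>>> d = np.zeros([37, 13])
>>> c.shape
(17, 23)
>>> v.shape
(31, 17)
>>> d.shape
(37, 13)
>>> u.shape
(17, 31, 31, 23)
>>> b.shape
(23, 31)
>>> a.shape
(17, 31, 31)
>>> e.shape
()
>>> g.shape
(23, 31)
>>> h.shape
(23, 23)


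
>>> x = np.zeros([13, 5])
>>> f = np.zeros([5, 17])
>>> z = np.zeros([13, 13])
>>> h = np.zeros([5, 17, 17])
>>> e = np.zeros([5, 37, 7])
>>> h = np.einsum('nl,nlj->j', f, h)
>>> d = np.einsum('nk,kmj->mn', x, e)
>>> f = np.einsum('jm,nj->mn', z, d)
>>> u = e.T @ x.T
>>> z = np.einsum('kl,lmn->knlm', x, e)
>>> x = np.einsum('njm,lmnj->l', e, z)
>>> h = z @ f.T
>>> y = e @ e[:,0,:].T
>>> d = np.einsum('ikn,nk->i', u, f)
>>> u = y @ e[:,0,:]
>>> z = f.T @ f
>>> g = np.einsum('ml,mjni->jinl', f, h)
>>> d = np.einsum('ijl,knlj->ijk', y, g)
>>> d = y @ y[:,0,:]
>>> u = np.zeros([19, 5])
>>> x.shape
(13,)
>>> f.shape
(13, 37)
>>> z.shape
(37, 37)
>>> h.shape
(13, 7, 5, 13)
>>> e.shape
(5, 37, 7)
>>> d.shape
(5, 37, 5)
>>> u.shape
(19, 5)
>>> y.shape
(5, 37, 5)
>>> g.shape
(7, 13, 5, 37)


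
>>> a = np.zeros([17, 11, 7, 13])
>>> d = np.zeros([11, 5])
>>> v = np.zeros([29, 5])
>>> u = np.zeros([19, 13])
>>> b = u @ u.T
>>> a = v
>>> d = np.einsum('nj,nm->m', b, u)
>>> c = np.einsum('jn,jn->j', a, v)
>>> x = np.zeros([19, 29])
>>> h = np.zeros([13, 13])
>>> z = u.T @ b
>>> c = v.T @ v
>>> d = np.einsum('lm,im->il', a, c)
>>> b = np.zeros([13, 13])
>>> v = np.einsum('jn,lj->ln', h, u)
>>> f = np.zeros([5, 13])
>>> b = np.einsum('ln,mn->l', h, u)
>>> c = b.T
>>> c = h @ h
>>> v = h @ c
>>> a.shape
(29, 5)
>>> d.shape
(5, 29)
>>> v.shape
(13, 13)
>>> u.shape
(19, 13)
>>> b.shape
(13,)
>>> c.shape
(13, 13)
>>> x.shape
(19, 29)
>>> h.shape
(13, 13)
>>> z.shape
(13, 19)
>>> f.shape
(5, 13)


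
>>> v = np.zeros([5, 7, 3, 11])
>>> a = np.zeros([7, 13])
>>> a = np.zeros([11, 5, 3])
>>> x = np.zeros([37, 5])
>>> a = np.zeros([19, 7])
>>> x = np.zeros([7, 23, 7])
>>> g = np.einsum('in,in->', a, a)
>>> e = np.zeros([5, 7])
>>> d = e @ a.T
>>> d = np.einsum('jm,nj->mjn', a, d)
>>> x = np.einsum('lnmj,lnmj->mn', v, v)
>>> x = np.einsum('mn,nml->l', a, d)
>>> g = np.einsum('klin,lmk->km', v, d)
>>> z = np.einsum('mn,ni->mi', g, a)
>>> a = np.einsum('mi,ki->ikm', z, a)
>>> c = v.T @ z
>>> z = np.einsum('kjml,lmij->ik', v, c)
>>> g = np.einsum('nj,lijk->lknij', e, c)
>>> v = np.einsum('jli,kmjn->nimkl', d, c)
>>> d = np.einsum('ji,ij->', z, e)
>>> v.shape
(7, 5, 3, 11, 19)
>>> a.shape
(7, 19, 5)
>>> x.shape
(5,)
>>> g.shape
(11, 7, 5, 3, 7)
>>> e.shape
(5, 7)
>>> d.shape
()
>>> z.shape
(7, 5)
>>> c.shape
(11, 3, 7, 7)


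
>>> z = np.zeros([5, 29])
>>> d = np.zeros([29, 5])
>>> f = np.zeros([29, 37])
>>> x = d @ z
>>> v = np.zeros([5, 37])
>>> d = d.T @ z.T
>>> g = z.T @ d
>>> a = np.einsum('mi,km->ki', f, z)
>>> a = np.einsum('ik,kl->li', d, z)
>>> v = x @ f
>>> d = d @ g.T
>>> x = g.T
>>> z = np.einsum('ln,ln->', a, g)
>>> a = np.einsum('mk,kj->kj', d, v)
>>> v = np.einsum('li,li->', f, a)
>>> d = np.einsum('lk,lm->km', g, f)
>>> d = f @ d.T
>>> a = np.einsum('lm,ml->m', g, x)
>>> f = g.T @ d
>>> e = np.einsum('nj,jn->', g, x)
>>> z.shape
()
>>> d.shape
(29, 5)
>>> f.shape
(5, 5)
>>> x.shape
(5, 29)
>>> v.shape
()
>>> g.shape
(29, 5)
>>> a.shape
(5,)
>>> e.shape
()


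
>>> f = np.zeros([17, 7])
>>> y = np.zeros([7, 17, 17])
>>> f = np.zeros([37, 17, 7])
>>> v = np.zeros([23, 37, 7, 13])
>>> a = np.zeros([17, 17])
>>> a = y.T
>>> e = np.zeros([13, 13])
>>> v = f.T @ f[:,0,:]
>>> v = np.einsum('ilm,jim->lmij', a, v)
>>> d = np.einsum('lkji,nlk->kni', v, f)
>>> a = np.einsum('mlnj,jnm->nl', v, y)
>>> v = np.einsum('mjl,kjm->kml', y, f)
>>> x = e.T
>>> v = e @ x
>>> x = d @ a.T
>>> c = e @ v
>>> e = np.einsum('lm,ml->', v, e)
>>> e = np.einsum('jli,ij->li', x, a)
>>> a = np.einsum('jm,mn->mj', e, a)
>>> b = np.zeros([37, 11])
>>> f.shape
(37, 17, 7)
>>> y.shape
(7, 17, 17)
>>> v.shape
(13, 13)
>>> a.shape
(17, 37)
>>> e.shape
(37, 17)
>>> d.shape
(7, 37, 7)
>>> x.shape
(7, 37, 17)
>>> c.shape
(13, 13)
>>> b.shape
(37, 11)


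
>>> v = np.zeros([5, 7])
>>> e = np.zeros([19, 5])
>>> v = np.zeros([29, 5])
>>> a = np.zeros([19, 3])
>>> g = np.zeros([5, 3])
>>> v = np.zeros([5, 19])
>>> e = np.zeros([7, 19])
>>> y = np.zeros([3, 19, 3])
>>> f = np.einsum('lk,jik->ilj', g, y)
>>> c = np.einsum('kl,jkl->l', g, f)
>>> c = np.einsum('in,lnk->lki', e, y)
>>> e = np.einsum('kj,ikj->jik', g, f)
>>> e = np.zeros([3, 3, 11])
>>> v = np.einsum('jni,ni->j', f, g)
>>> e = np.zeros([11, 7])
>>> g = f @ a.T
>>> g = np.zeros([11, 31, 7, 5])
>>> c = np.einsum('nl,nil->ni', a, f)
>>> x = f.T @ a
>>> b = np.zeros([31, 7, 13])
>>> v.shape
(19,)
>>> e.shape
(11, 7)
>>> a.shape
(19, 3)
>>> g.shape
(11, 31, 7, 5)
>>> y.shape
(3, 19, 3)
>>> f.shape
(19, 5, 3)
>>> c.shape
(19, 5)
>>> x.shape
(3, 5, 3)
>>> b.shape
(31, 7, 13)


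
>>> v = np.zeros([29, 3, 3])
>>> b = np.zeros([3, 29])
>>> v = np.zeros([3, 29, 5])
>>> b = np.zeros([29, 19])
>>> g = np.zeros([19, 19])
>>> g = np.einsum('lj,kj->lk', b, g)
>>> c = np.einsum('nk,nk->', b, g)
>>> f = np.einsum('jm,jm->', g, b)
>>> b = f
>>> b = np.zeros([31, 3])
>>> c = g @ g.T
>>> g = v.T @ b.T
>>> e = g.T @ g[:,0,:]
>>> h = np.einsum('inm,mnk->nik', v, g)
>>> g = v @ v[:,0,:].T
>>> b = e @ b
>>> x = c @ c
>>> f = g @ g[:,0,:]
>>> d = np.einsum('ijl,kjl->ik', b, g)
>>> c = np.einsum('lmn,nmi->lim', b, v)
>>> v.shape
(3, 29, 5)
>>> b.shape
(31, 29, 3)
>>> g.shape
(3, 29, 3)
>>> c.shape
(31, 5, 29)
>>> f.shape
(3, 29, 3)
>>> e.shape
(31, 29, 31)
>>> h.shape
(29, 3, 31)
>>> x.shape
(29, 29)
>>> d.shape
(31, 3)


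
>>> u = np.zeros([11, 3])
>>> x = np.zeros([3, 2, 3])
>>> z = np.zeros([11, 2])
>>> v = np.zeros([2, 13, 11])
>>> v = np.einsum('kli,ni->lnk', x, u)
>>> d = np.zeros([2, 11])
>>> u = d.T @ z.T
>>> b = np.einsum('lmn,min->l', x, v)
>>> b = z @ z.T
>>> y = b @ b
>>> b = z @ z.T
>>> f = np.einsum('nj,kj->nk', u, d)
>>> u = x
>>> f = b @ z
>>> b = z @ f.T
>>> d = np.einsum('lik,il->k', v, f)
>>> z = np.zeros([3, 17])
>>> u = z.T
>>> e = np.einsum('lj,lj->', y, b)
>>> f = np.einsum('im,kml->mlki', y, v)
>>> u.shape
(17, 3)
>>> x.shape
(3, 2, 3)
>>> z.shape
(3, 17)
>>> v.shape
(2, 11, 3)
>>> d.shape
(3,)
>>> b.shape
(11, 11)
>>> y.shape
(11, 11)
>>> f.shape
(11, 3, 2, 11)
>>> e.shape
()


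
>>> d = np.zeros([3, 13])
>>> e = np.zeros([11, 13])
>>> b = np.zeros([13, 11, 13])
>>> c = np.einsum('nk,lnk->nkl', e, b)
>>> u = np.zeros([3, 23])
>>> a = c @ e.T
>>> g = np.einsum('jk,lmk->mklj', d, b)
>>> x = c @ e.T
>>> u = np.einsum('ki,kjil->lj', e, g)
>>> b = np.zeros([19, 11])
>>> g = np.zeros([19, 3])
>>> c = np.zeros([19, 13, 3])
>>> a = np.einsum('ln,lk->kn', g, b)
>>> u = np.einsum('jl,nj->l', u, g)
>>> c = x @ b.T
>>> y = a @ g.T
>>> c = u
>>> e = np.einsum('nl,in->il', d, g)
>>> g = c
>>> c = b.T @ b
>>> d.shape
(3, 13)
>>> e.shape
(19, 13)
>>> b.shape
(19, 11)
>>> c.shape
(11, 11)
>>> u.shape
(13,)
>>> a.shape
(11, 3)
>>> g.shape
(13,)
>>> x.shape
(11, 13, 11)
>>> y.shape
(11, 19)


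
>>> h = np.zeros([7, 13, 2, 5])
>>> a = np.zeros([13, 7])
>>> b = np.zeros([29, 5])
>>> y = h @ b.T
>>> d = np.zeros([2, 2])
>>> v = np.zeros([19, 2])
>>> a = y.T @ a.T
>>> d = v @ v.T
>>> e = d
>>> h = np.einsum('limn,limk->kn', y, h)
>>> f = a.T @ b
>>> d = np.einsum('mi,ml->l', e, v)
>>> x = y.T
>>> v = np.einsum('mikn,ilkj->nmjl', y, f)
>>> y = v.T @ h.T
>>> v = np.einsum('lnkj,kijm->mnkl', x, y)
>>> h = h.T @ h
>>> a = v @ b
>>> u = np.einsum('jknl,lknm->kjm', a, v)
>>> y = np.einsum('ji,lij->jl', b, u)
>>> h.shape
(29, 29)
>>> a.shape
(5, 2, 13, 5)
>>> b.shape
(29, 5)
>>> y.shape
(29, 2)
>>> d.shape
(2,)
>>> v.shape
(5, 2, 13, 29)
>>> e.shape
(19, 19)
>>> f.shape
(13, 13, 2, 5)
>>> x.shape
(29, 2, 13, 7)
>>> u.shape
(2, 5, 29)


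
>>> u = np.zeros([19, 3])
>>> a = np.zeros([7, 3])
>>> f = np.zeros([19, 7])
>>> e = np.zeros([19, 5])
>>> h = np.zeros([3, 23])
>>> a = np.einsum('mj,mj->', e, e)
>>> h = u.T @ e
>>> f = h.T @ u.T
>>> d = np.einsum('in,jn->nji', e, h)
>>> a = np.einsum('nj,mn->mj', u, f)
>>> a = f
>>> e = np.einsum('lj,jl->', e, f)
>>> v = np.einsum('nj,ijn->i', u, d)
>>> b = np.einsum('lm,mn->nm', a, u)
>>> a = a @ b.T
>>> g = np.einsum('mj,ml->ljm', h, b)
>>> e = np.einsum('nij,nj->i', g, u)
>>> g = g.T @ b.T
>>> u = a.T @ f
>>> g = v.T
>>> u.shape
(3, 19)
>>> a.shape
(5, 3)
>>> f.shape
(5, 19)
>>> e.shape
(5,)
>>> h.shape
(3, 5)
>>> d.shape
(5, 3, 19)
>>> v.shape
(5,)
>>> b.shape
(3, 19)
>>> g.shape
(5,)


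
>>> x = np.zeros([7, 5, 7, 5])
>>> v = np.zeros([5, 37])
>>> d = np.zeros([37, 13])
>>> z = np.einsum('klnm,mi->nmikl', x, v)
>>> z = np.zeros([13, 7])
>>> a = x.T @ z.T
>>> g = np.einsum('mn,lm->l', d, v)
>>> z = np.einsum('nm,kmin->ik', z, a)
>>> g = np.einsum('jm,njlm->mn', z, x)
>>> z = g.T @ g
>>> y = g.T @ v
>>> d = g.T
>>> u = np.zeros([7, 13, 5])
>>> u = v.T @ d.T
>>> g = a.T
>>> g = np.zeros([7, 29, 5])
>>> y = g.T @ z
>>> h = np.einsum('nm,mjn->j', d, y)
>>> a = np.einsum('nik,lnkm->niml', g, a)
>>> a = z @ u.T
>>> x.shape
(7, 5, 7, 5)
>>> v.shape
(5, 37)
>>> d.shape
(7, 5)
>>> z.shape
(7, 7)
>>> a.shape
(7, 37)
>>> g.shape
(7, 29, 5)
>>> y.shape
(5, 29, 7)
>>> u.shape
(37, 7)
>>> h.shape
(29,)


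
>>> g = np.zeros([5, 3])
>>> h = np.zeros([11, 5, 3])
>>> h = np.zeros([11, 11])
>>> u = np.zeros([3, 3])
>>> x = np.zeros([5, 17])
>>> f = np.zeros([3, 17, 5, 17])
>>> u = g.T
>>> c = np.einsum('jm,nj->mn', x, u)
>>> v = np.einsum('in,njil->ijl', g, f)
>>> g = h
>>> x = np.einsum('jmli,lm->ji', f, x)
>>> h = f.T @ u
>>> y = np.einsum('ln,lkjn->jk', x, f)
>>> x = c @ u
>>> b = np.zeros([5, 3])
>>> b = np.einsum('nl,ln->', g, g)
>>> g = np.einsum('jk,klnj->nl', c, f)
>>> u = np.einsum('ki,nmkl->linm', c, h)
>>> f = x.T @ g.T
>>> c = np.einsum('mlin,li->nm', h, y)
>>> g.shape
(5, 17)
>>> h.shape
(17, 5, 17, 5)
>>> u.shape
(5, 3, 17, 5)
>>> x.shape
(17, 5)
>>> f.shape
(5, 5)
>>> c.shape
(5, 17)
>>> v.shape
(5, 17, 17)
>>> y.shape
(5, 17)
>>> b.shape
()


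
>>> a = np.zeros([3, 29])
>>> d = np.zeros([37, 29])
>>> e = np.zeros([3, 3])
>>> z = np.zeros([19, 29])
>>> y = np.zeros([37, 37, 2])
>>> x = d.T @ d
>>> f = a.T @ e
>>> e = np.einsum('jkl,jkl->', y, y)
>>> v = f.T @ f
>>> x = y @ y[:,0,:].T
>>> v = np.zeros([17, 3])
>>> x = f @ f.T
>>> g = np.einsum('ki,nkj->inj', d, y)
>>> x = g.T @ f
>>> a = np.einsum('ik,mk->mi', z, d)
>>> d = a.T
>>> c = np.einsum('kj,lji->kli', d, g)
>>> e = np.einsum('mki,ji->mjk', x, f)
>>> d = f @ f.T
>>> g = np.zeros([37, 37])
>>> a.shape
(37, 19)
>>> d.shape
(29, 29)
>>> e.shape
(2, 29, 37)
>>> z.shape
(19, 29)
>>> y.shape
(37, 37, 2)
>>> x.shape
(2, 37, 3)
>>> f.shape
(29, 3)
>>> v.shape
(17, 3)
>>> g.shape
(37, 37)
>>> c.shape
(19, 29, 2)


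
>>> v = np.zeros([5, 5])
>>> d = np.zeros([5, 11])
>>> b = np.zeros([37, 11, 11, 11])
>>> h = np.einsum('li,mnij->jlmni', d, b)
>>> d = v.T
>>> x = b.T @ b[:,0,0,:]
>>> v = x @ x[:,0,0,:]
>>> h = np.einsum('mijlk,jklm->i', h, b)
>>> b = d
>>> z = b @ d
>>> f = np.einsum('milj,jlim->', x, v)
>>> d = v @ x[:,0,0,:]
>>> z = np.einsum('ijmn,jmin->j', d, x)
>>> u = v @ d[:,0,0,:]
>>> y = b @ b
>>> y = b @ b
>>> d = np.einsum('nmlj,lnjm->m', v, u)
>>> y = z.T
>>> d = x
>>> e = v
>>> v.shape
(11, 11, 11, 11)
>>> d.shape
(11, 11, 11, 11)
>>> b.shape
(5, 5)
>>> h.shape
(5,)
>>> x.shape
(11, 11, 11, 11)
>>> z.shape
(11,)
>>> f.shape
()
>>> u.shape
(11, 11, 11, 11)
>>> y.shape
(11,)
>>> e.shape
(11, 11, 11, 11)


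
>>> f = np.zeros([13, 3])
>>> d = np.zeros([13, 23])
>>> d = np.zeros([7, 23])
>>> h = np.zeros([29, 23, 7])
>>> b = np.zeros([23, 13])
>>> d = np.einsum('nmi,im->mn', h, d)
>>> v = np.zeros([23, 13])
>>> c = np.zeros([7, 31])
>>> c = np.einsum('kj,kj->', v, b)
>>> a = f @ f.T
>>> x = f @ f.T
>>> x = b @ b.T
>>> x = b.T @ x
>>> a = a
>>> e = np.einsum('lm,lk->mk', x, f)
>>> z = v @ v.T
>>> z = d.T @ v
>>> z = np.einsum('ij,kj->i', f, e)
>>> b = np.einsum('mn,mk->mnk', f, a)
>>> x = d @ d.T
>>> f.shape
(13, 3)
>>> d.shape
(23, 29)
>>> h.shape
(29, 23, 7)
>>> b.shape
(13, 3, 13)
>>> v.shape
(23, 13)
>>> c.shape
()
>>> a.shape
(13, 13)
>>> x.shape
(23, 23)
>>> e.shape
(23, 3)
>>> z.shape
(13,)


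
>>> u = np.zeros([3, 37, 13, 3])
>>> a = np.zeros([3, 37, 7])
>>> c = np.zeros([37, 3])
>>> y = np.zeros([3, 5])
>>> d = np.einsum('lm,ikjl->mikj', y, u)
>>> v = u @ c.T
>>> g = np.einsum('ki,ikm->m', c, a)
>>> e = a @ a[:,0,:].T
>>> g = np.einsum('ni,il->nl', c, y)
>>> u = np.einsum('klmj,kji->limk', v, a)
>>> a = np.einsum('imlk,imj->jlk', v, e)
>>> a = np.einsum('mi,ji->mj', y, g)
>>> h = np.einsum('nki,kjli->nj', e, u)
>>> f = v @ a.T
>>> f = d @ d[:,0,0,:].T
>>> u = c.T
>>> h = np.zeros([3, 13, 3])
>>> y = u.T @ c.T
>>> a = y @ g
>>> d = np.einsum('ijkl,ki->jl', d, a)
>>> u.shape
(3, 37)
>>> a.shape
(37, 5)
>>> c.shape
(37, 3)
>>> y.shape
(37, 37)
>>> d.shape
(3, 13)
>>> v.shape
(3, 37, 13, 37)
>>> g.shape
(37, 5)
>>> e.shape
(3, 37, 3)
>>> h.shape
(3, 13, 3)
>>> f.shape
(5, 3, 37, 5)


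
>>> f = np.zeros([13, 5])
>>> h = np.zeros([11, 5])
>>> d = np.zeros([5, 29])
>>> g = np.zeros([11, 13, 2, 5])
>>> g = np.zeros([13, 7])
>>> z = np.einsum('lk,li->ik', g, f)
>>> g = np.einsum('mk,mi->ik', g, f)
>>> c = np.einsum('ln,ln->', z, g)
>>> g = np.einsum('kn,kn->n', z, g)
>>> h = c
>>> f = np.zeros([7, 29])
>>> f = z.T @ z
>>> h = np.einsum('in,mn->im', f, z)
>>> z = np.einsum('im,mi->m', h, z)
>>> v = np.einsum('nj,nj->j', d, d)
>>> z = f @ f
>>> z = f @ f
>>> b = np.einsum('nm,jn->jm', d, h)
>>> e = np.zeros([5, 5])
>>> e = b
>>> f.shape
(7, 7)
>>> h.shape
(7, 5)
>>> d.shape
(5, 29)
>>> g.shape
(7,)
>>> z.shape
(7, 7)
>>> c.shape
()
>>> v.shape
(29,)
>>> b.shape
(7, 29)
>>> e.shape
(7, 29)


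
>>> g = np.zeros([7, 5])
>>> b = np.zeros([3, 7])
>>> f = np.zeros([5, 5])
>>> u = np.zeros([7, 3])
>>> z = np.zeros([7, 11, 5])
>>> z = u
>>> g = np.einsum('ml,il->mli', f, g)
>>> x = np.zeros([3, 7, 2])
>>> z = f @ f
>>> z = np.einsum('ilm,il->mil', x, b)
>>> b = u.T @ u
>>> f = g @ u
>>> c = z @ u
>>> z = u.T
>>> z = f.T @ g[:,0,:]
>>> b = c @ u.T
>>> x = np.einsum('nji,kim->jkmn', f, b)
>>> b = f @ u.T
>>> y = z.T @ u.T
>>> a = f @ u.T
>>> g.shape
(5, 5, 7)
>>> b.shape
(5, 5, 7)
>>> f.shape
(5, 5, 3)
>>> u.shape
(7, 3)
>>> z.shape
(3, 5, 7)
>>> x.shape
(5, 2, 7, 5)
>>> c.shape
(2, 3, 3)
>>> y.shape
(7, 5, 7)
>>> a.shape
(5, 5, 7)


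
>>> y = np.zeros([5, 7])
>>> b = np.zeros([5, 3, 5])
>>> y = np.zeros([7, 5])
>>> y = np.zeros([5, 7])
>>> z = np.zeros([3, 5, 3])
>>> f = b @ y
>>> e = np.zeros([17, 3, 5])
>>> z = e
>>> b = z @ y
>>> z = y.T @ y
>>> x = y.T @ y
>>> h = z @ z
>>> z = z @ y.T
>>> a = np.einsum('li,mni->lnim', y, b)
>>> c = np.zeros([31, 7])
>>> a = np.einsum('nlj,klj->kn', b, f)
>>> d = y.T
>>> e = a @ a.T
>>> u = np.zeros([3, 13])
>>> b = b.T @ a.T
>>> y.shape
(5, 7)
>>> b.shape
(7, 3, 5)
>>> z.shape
(7, 5)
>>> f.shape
(5, 3, 7)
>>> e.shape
(5, 5)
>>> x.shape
(7, 7)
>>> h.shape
(7, 7)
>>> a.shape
(5, 17)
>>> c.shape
(31, 7)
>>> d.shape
(7, 5)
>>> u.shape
(3, 13)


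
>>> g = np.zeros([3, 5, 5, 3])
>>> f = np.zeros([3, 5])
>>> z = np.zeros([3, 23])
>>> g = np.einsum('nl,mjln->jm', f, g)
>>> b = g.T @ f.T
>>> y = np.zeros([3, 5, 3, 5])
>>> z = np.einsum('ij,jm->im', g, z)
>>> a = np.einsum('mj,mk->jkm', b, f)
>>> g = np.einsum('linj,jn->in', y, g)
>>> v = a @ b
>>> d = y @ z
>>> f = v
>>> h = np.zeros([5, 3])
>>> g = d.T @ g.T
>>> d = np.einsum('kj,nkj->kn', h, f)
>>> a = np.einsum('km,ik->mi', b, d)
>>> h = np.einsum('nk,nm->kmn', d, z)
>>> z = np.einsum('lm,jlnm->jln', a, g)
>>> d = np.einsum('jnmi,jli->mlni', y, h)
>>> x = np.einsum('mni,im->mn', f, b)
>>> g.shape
(23, 3, 5, 5)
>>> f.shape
(3, 5, 3)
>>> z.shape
(23, 3, 5)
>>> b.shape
(3, 3)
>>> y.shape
(3, 5, 3, 5)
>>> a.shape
(3, 5)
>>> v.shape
(3, 5, 3)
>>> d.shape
(3, 23, 5, 5)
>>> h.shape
(3, 23, 5)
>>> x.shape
(3, 5)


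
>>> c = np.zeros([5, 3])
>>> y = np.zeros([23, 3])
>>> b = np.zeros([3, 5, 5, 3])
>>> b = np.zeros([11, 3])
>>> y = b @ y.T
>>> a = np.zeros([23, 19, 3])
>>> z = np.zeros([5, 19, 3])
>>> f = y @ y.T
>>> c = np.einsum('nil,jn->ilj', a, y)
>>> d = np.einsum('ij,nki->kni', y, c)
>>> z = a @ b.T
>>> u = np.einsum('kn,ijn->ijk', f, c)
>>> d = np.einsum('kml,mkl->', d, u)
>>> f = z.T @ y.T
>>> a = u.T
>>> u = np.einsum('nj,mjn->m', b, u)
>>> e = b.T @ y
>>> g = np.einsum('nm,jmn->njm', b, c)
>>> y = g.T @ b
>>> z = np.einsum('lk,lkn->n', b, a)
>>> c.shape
(19, 3, 11)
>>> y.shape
(3, 19, 3)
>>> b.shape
(11, 3)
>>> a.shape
(11, 3, 19)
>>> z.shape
(19,)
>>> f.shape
(11, 19, 11)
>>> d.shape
()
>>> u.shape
(19,)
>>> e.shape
(3, 23)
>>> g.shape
(11, 19, 3)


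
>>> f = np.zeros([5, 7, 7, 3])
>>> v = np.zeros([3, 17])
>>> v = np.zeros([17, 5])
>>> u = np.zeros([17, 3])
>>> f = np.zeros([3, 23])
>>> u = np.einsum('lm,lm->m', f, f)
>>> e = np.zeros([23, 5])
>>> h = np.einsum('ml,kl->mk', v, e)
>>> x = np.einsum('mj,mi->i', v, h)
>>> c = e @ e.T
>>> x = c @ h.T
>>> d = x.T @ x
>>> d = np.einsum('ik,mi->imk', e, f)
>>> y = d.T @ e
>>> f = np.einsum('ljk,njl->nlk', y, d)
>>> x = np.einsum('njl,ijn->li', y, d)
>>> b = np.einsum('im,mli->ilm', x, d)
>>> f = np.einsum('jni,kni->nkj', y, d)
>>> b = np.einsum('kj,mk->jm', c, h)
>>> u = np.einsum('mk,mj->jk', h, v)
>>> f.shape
(3, 23, 5)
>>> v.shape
(17, 5)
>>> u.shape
(5, 23)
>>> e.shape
(23, 5)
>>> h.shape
(17, 23)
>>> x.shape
(5, 23)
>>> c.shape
(23, 23)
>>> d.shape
(23, 3, 5)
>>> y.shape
(5, 3, 5)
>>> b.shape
(23, 17)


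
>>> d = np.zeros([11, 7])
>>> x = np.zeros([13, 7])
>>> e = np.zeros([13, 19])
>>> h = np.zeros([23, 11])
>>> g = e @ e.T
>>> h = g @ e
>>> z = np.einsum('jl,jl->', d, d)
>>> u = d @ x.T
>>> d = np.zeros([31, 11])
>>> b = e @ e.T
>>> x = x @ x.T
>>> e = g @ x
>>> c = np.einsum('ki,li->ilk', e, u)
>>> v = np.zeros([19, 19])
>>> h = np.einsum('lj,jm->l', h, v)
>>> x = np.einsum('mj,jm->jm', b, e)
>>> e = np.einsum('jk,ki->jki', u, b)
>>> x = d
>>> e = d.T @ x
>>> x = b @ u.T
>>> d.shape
(31, 11)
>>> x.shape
(13, 11)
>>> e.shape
(11, 11)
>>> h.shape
(13,)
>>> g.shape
(13, 13)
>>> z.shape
()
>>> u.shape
(11, 13)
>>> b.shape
(13, 13)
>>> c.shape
(13, 11, 13)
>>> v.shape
(19, 19)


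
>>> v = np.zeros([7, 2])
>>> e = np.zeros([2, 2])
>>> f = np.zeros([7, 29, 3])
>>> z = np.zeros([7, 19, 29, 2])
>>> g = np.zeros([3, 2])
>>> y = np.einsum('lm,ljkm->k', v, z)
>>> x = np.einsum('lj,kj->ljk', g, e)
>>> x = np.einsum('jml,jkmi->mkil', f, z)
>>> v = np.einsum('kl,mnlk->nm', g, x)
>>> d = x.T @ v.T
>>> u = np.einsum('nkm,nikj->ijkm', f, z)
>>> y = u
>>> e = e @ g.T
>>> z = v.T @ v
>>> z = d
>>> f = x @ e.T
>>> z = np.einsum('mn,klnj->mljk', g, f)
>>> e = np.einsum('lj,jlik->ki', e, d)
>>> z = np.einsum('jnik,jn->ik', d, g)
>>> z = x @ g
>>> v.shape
(19, 29)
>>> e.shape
(19, 19)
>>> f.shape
(29, 19, 2, 2)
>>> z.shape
(29, 19, 2, 2)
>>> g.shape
(3, 2)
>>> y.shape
(19, 2, 29, 3)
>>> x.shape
(29, 19, 2, 3)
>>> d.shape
(3, 2, 19, 19)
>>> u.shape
(19, 2, 29, 3)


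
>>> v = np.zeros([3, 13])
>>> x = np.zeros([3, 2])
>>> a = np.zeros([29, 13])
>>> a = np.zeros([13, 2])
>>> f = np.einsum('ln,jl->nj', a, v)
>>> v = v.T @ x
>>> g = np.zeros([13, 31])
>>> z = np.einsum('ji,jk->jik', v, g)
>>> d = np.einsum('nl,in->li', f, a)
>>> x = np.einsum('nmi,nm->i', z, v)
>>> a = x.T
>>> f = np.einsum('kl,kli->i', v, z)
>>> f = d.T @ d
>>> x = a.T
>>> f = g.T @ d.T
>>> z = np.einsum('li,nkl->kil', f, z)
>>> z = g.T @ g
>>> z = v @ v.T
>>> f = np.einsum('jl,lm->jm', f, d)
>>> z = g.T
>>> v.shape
(13, 2)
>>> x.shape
(31,)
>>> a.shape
(31,)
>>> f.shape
(31, 13)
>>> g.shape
(13, 31)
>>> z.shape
(31, 13)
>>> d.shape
(3, 13)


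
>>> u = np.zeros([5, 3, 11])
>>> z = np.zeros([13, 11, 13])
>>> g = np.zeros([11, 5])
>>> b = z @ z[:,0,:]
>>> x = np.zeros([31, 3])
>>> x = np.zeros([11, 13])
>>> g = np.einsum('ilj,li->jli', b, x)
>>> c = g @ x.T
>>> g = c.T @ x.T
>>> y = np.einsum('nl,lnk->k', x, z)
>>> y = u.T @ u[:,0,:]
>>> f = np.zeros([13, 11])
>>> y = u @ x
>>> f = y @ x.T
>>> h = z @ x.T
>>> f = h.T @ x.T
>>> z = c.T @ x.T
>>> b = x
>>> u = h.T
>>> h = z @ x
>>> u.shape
(11, 11, 13)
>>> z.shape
(11, 11, 11)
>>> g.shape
(11, 11, 11)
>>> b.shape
(11, 13)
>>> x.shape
(11, 13)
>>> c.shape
(13, 11, 11)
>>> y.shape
(5, 3, 13)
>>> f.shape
(11, 11, 11)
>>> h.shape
(11, 11, 13)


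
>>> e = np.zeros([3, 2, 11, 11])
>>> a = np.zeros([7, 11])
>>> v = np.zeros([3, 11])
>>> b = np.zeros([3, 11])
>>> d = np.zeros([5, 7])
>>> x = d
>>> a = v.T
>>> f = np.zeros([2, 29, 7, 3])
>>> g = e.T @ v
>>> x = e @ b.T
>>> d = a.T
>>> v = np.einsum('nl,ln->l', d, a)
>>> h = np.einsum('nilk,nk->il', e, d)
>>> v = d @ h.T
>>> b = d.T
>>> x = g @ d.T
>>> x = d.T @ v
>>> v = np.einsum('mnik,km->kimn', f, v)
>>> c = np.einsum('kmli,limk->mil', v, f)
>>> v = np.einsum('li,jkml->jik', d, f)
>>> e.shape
(3, 2, 11, 11)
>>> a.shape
(11, 3)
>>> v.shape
(2, 11, 29)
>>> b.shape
(11, 3)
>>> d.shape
(3, 11)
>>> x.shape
(11, 2)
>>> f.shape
(2, 29, 7, 3)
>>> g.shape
(11, 11, 2, 11)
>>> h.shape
(2, 11)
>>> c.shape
(7, 29, 2)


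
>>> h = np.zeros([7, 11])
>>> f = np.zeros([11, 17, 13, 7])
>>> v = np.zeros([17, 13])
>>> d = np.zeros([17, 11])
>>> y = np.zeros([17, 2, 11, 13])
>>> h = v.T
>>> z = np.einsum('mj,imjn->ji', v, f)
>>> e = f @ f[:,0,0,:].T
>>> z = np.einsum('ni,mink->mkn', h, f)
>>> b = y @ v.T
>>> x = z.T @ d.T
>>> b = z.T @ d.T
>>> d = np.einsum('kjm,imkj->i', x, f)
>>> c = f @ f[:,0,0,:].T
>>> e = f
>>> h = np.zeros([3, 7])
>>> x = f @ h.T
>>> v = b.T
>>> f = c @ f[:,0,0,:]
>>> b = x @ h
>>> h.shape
(3, 7)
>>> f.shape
(11, 17, 13, 7)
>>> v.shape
(17, 7, 13)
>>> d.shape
(11,)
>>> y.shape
(17, 2, 11, 13)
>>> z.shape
(11, 7, 13)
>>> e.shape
(11, 17, 13, 7)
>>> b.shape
(11, 17, 13, 7)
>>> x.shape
(11, 17, 13, 3)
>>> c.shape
(11, 17, 13, 11)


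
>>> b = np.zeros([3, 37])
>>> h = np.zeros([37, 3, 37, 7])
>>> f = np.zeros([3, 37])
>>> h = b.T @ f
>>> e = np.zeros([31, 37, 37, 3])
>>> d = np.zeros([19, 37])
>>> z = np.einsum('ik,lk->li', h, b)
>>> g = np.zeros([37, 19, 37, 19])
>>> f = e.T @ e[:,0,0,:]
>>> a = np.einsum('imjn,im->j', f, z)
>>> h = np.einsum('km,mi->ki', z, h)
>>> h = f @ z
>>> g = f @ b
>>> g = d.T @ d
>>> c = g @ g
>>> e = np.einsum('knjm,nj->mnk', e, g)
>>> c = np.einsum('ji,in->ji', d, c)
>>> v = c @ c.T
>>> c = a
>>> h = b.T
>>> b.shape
(3, 37)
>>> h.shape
(37, 3)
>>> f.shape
(3, 37, 37, 3)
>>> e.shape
(3, 37, 31)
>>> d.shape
(19, 37)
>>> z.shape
(3, 37)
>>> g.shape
(37, 37)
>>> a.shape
(37,)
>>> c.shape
(37,)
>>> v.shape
(19, 19)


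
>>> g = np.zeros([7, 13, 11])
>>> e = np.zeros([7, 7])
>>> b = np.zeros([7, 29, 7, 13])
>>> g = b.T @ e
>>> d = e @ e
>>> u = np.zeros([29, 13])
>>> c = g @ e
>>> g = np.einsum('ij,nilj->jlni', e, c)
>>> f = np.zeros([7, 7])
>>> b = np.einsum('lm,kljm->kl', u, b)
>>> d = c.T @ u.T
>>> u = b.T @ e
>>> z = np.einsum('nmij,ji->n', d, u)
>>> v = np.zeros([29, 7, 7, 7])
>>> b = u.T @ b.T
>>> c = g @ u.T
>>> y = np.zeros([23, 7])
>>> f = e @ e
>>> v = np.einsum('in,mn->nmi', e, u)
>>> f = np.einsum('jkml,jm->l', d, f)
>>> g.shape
(7, 29, 13, 7)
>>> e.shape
(7, 7)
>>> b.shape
(7, 7)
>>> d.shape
(7, 29, 7, 29)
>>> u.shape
(29, 7)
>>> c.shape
(7, 29, 13, 29)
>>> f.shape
(29,)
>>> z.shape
(7,)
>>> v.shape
(7, 29, 7)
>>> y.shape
(23, 7)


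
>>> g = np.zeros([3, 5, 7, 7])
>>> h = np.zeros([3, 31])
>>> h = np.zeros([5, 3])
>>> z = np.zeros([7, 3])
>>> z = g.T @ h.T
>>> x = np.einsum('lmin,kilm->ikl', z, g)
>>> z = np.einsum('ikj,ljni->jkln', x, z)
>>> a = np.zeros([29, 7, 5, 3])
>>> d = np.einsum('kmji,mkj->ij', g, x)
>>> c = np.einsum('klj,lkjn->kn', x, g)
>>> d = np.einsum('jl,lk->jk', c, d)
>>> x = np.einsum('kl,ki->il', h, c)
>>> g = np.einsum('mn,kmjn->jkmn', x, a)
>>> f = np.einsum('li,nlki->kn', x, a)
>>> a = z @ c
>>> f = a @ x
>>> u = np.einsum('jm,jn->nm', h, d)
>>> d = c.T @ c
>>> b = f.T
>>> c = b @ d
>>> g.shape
(5, 29, 7, 3)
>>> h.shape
(5, 3)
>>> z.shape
(7, 3, 7, 5)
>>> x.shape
(7, 3)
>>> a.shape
(7, 3, 7, 7)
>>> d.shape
(7, 7)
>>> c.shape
(3, 7, 3, 7)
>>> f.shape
(7, 3, 7, 3)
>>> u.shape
(7, 3)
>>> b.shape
(3, 7, 3, 7)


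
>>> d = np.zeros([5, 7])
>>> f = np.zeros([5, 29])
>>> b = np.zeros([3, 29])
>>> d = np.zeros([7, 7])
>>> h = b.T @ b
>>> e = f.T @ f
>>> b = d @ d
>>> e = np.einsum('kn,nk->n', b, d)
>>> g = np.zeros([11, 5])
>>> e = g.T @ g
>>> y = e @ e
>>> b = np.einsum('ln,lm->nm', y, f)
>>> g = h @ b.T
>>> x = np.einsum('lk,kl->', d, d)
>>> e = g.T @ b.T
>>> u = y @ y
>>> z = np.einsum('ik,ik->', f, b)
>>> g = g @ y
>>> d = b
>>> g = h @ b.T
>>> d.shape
(5, 29)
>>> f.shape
(5, 29)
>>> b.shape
(5, 29)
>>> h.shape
(29, 29)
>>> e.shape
(5, 5)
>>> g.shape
(29, 5)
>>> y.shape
(5, 5)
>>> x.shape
()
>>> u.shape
(5, 5)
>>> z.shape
()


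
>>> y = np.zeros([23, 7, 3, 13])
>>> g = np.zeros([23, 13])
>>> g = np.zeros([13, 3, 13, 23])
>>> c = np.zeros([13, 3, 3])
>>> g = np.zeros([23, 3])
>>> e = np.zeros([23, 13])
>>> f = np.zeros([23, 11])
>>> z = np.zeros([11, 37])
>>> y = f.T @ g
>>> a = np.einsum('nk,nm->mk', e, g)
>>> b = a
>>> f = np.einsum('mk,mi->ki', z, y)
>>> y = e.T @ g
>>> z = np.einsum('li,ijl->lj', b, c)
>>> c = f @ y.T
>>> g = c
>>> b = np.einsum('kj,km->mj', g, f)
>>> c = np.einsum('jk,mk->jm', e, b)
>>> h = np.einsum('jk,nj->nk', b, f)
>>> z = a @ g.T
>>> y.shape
(13, 3)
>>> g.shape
(37, 13)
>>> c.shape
(23, 3)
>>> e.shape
(23, 13)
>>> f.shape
(37, 3)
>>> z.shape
(3, 37)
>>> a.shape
(3, 13)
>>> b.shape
(3, 13)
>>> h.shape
(37, 13)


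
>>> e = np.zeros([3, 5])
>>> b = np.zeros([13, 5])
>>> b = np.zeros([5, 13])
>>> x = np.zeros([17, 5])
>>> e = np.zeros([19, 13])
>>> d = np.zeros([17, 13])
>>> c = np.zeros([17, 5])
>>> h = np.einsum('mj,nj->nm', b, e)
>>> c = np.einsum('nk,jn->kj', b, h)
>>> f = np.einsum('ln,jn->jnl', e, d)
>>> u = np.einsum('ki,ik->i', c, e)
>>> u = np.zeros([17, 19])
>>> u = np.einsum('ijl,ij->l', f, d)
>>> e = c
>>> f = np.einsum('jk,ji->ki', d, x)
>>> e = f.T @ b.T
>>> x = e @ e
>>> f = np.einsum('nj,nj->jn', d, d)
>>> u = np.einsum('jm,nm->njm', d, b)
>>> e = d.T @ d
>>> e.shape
(13, 13)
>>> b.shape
(5, 13)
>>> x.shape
(5, 5)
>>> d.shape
(17, 13)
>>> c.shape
(13, 19)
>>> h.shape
(19, 5)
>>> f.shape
(13, 17)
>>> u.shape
(5, 17, 13)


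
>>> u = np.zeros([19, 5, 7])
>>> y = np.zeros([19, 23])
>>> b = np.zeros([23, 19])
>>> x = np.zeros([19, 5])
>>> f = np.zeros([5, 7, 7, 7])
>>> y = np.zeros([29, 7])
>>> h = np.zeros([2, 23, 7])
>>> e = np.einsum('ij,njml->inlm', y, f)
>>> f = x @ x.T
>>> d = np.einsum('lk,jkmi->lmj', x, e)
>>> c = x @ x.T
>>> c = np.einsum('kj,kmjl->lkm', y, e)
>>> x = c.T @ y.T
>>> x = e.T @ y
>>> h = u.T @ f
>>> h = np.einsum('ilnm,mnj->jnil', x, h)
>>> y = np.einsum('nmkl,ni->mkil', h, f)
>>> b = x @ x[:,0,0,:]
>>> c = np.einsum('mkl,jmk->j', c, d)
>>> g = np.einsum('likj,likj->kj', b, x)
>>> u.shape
(19, 5, 7)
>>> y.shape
(5, 7, 19, 7)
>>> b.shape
(7, 7, 5, 7)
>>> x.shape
(7, 7, 5, 7)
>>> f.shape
(19, 19)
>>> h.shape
(19, 5, 7, 7)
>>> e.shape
(29, 5, 7, 7)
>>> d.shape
(19, 7, 29)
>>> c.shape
(19,)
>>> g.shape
(5, 7)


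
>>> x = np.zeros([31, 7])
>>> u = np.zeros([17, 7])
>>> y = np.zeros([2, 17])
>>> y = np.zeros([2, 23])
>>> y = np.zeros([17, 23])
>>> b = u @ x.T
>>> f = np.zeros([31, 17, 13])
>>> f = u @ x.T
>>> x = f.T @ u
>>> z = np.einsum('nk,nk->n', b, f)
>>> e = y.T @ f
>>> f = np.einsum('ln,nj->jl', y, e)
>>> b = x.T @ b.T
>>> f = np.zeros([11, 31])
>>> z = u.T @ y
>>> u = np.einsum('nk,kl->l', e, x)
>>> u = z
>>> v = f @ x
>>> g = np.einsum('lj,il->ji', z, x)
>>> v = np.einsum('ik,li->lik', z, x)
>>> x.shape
(31, 7)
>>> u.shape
(7, 23)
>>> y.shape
(17, 23)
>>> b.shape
(7, 17)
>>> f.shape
(11, 31)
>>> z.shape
(7, 23)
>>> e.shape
(23, 31)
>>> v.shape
(31, 7, 23)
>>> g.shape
(23, 31)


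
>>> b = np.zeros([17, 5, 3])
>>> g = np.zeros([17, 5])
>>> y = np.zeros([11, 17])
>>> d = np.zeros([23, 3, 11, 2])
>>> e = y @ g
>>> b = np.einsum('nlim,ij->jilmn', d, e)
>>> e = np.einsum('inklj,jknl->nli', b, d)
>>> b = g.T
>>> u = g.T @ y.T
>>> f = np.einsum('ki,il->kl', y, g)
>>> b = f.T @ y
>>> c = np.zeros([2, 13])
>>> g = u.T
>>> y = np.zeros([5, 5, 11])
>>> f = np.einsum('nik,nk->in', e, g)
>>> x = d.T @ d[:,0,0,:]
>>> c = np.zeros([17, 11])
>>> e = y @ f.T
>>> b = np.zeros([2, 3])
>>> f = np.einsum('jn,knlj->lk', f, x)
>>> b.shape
(2, 3)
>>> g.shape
(11, 5)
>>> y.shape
(5, 5, 11)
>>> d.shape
(23, 3, 11, 2)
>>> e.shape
(5, 5, 2)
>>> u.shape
(5, 11)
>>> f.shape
(3, 2)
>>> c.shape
(17, 11)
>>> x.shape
(2, 11, 3, 2)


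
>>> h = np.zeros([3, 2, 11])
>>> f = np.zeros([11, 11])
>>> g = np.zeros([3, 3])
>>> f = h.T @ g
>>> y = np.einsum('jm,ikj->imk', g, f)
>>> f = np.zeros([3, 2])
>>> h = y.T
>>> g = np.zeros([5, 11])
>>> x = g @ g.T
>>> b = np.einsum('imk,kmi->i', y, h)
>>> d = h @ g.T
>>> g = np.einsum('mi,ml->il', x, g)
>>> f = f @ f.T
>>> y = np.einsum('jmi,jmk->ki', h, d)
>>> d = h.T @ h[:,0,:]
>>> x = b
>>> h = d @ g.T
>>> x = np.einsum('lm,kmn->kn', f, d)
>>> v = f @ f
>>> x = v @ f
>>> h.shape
(11, 3, 5)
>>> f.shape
(3, 3)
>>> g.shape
(5, 11)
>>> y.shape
(5, 11)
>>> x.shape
(3, 3)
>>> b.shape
(11,)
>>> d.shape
(11, 3, 11)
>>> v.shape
(3, 3)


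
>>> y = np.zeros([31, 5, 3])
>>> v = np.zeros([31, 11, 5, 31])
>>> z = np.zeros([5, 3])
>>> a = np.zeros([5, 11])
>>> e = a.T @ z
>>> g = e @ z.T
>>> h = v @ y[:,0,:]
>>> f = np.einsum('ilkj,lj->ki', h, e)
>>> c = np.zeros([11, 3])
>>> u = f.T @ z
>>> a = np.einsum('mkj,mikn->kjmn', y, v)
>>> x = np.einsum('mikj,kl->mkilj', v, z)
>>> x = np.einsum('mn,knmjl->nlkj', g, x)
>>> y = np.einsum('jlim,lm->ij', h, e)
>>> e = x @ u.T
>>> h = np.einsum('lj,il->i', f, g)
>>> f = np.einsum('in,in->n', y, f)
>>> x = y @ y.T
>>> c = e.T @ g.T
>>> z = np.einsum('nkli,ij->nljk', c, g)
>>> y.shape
(5, 31)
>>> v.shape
(31, 11, 5, 31)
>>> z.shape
(31, 31, 5, 31)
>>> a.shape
(5, 3, 31, 31)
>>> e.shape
(5, 31, 31, 31)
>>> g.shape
(11, 5)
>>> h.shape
(11,)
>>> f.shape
(31,)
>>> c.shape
(31, 31, 31, 11)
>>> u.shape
(31, 3)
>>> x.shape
(5, 5)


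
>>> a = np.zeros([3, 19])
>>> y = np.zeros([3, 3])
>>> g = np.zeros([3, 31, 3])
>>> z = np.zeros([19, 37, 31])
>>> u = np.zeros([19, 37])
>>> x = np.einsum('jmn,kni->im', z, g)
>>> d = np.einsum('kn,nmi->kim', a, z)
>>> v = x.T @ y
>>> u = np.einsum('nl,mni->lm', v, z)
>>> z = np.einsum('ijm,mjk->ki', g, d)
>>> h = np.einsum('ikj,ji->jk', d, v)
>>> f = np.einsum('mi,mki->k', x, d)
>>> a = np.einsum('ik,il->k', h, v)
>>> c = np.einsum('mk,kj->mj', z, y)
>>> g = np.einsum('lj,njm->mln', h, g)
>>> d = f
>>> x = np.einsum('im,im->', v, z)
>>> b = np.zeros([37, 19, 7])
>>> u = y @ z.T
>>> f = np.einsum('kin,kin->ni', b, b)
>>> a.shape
(31,)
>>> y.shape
(3, 3)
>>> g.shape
(3, 37, 3)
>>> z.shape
(37, 3)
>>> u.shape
(3, 37)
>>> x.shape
()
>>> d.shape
(31,)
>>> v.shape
(37, 3)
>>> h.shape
(37, 31)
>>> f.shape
(7, 19)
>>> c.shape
(37, 3)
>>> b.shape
(37, 19, 7)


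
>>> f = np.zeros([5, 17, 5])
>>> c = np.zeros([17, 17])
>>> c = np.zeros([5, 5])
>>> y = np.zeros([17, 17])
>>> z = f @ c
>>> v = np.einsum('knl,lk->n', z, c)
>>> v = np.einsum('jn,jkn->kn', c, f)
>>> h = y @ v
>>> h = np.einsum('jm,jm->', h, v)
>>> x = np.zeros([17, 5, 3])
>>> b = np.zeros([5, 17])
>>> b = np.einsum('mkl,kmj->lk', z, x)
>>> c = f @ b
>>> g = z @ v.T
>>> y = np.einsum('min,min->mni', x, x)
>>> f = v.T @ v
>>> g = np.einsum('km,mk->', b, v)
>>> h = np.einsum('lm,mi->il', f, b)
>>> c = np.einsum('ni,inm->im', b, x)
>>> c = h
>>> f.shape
(5, 5)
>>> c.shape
(17, 5)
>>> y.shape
(17, 3, 5)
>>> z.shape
(5, 17, 5)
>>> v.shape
(17, 5)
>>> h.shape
(17, 5)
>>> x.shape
(17, 5, 3)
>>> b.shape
(5, 17)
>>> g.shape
()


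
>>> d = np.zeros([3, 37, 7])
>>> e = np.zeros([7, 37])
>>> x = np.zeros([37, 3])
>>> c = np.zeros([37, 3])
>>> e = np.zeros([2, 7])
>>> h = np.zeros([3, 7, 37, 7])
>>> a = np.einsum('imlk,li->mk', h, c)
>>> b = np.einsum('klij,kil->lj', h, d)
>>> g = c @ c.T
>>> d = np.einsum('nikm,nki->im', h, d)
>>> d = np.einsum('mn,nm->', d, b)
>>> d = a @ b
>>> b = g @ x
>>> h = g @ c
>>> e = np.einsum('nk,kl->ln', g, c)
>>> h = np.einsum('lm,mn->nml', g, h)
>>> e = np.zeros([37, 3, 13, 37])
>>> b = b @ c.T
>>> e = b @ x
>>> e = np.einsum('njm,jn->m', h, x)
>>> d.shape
(7, 7)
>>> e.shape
(37,)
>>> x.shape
(37, 3)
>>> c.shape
(37, 3)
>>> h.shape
(3, 37, 37)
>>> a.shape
(7, 7)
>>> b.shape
(37, 37)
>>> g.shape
(37, 37)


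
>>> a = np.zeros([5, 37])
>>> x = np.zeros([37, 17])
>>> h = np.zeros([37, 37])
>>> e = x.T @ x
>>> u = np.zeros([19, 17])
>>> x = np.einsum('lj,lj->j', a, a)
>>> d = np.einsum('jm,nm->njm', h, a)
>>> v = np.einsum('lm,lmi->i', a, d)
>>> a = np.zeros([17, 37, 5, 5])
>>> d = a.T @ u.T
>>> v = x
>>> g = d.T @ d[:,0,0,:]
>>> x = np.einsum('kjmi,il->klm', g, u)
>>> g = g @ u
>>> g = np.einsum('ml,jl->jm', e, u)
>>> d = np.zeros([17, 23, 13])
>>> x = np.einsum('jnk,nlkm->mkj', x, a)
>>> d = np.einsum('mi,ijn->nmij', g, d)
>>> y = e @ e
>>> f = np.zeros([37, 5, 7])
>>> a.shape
(17, 37, 5, 5)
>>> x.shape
(5, 5, 19)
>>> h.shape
(37, 37)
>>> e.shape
(17, 17)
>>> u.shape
(19, 17)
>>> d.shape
(13, 19, 17, 23)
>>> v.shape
(37,)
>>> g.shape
(19, 17)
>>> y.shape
(17, 17)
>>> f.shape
(37, 5, 7)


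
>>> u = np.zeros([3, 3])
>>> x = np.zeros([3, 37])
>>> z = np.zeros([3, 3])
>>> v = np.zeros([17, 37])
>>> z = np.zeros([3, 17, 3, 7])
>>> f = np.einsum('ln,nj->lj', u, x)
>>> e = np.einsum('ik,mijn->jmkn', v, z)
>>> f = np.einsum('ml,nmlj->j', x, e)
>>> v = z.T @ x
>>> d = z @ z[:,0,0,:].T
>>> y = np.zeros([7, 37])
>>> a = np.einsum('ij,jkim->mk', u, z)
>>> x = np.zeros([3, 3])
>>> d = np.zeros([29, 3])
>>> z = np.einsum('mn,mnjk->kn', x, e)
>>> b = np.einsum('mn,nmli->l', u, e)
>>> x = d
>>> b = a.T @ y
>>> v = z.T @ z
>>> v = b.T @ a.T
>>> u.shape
(3, 3)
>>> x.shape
(29, 3)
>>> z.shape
(7, 3)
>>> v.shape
(37, 7)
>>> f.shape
(7,)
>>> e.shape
(3, 3, 37, 7)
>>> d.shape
(29, 3)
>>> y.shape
(7, 37)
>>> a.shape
(7, 17)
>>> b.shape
(17, 37)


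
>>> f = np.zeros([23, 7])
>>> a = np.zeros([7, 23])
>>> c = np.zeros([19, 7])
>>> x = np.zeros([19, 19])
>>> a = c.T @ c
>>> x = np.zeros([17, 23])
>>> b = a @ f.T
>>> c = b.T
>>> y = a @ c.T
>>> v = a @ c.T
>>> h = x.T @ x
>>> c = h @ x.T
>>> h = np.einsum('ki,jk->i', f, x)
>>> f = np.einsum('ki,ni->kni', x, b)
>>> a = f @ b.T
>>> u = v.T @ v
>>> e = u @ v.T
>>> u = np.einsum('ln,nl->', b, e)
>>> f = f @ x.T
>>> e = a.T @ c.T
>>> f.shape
(17, 7, 17)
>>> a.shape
(17, 7, 7)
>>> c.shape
(23, 17)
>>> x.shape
(17, 23)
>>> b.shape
(7, 23)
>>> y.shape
(7, 23)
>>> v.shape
(7, 23)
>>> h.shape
(7,)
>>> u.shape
()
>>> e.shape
(7, 7, 23)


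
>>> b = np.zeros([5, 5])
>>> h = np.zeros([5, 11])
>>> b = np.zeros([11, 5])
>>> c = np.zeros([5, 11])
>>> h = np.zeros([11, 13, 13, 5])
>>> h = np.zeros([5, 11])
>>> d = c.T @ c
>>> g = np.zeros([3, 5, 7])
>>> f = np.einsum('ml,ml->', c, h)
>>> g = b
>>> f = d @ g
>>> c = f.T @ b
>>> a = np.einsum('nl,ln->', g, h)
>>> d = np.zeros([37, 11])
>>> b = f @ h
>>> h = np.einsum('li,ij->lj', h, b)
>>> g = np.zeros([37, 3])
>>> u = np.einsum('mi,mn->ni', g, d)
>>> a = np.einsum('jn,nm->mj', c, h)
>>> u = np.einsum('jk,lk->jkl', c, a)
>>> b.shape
(11, 11)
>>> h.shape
(5, 11)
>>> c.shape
(5, 5)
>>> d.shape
(37, 11)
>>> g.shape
(37, 3)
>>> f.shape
(11, 5)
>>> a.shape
(11, 5)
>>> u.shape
(5, 5, 11)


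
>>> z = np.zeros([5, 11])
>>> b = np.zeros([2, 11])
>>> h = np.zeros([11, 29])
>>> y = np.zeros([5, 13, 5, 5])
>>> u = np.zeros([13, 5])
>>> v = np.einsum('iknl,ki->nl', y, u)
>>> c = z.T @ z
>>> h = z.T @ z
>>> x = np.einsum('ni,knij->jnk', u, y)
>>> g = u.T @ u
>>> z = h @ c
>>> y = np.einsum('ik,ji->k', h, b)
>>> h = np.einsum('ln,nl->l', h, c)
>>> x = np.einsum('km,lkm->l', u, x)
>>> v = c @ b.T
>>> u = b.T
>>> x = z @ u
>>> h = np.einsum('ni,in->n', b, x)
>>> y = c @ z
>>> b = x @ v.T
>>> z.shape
(11, 11)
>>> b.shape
(11, 11)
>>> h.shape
(2,)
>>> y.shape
(11, 11)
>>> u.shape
(11, 2)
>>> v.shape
(11, 2)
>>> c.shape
(11, 11)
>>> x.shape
(11, 2)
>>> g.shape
(5, 5)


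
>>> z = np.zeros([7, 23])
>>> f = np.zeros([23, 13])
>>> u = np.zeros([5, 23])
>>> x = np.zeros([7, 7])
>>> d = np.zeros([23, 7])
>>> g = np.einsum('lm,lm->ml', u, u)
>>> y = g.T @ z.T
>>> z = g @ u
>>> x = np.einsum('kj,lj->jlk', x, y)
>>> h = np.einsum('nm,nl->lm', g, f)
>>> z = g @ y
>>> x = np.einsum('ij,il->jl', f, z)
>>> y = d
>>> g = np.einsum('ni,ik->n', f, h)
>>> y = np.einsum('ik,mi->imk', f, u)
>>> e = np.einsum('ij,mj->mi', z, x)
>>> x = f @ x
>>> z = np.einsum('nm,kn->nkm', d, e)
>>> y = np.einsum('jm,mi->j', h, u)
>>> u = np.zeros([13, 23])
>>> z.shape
(23, 13, 7)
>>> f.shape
(23, 13)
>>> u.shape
(13, 23)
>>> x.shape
(23, 7)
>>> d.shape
(23, 7)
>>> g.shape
(23,)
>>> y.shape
(13,)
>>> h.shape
(13, 5)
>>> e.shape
(13, 23)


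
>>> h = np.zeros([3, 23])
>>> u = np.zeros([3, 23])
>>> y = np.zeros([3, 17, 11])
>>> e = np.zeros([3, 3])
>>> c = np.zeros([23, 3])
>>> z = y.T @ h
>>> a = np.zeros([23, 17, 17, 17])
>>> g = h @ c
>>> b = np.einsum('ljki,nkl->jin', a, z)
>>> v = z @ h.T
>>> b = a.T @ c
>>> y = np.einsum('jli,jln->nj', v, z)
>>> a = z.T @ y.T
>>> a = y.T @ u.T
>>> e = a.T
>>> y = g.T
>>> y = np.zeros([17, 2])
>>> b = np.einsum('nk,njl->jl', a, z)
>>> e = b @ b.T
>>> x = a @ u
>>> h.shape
(3, 23)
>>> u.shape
(3, 23)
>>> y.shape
(17, 2)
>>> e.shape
(17, 17)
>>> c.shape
(23, 3)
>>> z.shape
(11, 17, 23)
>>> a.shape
(11, 3)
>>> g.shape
(3, 3)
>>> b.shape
(17, 23)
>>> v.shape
(11, 17, 3)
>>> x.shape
(11, 23)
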